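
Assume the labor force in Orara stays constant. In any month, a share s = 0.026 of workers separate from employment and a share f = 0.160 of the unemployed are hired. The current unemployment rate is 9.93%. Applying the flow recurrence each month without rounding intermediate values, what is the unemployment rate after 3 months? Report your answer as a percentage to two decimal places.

With a fixed labor force, u_{t+1} = u_t + s·(1−u_t) − f·u_t = u_t·(1−s−f) + s.
Here 1−s−f = 0.814 and s = 0.026.
u_1 = 0.099300 × 0.814 + 0.026 = 0.106830.
u_2 = 0.106830 × 0.814 + 0.026 = 0.112960.
u_3 = 0.112960 × 0.814 + 0.026 = 0.117949.

Unemployment rate after three months ≈ 11.79%.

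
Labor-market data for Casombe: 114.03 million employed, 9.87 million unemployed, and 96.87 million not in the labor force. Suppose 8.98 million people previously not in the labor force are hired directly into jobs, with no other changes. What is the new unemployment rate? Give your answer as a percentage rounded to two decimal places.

New unemployment rate ≈ 7.43%.

Initially, labor force = 114.03 + 9.87 = 123.90 million, so u = 9.87/123.90 = 7.97%.
After the change, employed and labor force both rise by 8.98; unemployed unchanged → E = 123.01, U = 9.87, labor force = 132.88 million.
New unemployment rate = 9.87 / 132.88 = 7.43%.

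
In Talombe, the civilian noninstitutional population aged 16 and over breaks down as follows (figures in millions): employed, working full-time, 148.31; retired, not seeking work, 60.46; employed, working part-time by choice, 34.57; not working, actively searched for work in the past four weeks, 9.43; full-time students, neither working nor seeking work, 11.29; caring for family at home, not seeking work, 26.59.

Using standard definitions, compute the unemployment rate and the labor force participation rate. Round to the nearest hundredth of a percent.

Employed = 148.31 + 34.57 = 182.88 million.
Unemployed = 9.43 million.
Labor force = 182.88 + 9.43 = 192.31 million.
Not in labor force = 60.46 + 11.29 + 26.59 = 98.34 million (those not working and not actively searching are outside the labor force).
Civilian working-age population = 192.31 + 98.34 = 290.65 million.
Unemployment rate = 9.43 / 192.31 = 4.90%.
Labor force participation rate = 192.31 / 290.65 = 66.17%.

Unemployment rate ≈ 4.90%; labor force participation rate ≈ 66.17%.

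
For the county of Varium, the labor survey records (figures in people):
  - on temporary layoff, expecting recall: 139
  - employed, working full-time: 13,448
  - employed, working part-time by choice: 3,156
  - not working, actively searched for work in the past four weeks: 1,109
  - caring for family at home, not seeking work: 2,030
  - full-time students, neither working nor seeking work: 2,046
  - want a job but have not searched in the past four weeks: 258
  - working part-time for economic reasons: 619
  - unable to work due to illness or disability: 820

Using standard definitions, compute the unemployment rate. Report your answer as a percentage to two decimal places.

Unemployment rate ≈ 6.76%.

Employed = 13,448 + 3,156 + 619 = 17,223 (anyone who worked, including part-time for economic reasons, counts as employed).
Unemployed = 139 + 1,109 = 1,248 (jobless and actively searching, or on temporary layoff).
Labor force = 17,223 + 1,248 = 18,471.
Unemployment rate = 1,248 / 18,471 = 6.76%.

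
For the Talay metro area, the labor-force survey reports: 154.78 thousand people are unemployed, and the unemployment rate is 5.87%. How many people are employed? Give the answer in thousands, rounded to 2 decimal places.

About 2,482.02 thousand are employed.

Labor force = U / u = 154.78 / 0.0587 ≈ 2,636.80 thousand.
Employed = labor force − unemployed = 2,636.80 − 154.78 = 2,482.02 thousand.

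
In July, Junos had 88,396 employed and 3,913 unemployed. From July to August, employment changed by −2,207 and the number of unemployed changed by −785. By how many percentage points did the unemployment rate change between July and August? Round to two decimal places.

July: labor force = 88,396 + 3,913 = 92,309; u = 3,913/92,309 = 4.24%.
August: labor force = 86,189 + 3,128 = 89,317; u = 3,128/89,317 = 3.50%.
Change = 3.50% − 4.24% = −0.74 pp.

The unemployment rate changed by −0.74 percentage points.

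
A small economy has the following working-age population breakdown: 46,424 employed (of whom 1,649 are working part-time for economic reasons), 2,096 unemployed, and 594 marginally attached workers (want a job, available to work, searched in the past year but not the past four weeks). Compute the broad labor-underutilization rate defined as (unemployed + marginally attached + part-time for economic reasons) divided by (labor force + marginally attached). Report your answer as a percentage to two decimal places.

Labor force = 46,424 + 2,096 = 48,520.
Numerator = 2,096 + 594 + 1,649 = 4,339.
Denominator = 48,520 + 594 = 49,114.
Broad rate = 4,339 / 49,114 = 8.83%.

Broad underutilization rate ≈ 8.83%.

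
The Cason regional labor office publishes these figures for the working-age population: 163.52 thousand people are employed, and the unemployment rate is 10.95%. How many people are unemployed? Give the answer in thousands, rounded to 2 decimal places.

About 20.11 thousand are unemployed.

Let U be the number unemployed. The labor force is E + U, and U/(E+U) = 0.1095.
So U = 0.1095 × 163.52 / (1 − 0.1095) = 17.9054 / 0.8905 ≈ 20.11 thousand.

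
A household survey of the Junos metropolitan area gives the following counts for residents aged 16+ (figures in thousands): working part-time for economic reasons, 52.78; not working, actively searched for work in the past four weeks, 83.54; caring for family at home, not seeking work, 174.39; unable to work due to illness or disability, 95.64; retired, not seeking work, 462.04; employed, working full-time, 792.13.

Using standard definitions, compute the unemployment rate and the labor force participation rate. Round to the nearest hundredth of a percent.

Unemployment rate ≈ 9.00%; labor force participation rate ≈ 55.91%.

Employed = 52.78 + 792.13 = 844.91 thousand (anyone who worked, including part-time for economic reasons, counts as employed).
Unemployed = 83.54 thousand.
Labor force = 844.91 + 83.54 = 928.45 thousand.
Not in labor force = 174.39 + 95.64 + 462.04 = 732.07 thousand (those not working and not actively searching are outside the labor force).
Civilian working-age population = 928.45 + 732.07 = 1,660.52 thousand.
Unemployment rate = 83.54 / 928.45 = 9.00%.
Labor force participation rate = 928.45 / 1,660.52 = 55.91%.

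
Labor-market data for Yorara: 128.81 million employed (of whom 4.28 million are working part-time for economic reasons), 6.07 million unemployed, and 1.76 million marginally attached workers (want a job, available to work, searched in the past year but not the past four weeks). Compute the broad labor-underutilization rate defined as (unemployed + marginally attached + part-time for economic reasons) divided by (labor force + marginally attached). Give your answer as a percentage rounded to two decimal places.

Broad underutilization rate ≈ 8.86%.

Labor force = 128.81 + 6.07 = 134.88 million.
Numerator = 6.07 + 1.76 + 4.28 = 12.11 million.
Denominator = 134.88 + 1.76 = 136.64 million.
Broad rate = 12.11 / 136.64 = 8.86%.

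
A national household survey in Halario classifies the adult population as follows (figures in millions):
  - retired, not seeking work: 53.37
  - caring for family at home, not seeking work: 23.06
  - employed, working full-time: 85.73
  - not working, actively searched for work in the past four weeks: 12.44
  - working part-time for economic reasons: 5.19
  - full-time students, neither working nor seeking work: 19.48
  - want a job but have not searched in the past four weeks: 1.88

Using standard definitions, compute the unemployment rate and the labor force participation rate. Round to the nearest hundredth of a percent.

Employed = 85.73 + 5.19 = 90.92 million (anyone who worked, including part-time for economic reasons, counts as employed).
Unemployed = 12.44 million.
Labor force = 90.92 + 12.44 = 103.36 million.
Not in labor force = 53.37 + 23.06 + 19.48 + 1.88 = 97.79 million (those not working and not actively searching are outside the labor force — including those who want a job but have given up searching).
Civilian working-age population = 103.36 + 97.79 = 201.15 million.
Unemployment rate = 12.44 / 103.36 = 12.04%.
Labor force participation rate = 103.36 / 201.15 = 51.38%.

Unemployment rate ≈ 12.04%; labor force participation rate ≈ 51.38%.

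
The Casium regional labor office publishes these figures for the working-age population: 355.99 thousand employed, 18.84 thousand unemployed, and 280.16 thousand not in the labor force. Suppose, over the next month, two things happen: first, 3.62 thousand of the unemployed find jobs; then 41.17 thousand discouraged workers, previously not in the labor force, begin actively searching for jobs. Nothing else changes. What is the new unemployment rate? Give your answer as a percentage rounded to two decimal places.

Initially, labor force = 355.99 + 18.84 = 374.83 thousand, so u = 18.84/374.83 = 5.03%.
After the first change, unemployed falls and employed rises by 3.62; labor force unchanged → E = 359.61, U = 15.22, labor force = 374.83 thousand.
After the second change, unemployed and labor force both rise by 41.17 → E = 359.61, U = 56.39, labor force = 416.00 thousand.
New unemployment rate = 56.39 / 416.00 = 13.56%.

New unemployment rate ≈ 13.56%.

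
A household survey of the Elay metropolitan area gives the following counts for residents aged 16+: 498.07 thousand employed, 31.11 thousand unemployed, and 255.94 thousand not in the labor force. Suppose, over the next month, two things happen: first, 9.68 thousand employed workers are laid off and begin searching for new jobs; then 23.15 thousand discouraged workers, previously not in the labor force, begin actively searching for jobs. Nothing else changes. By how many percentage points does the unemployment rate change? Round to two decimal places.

The unemployment rate changes by +5.70 percentage points.

Initially, labor force = 498.07 + 31.11 = 529.18 thousand, so u = 31.11/529.18 = 5.88%.
After the first change, employed falls and unemployed rises by 9.68; labor force unchanged → E = 488.39, U = 40.79, labor force = 529.18 thousand.
After the second change, unemployed and labor force both rise by 23.15 → E = 488.39, U = 63.94, labor force = 552.33 thousand.
New unemployment rate = 63.94 / 552.33 = 11.58%.
Change = 11.58% − 5.88% = +5.70 percentage points.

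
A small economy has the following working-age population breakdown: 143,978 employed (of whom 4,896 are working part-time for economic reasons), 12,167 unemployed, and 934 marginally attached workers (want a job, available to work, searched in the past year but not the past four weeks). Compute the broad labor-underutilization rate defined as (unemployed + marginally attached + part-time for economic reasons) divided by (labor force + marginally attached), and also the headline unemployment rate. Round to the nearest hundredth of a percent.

Broad underutilization rate ≈ 11.46%; headline unemployment rate ≈ 7.79%.

Labor force = 143,978 + 12,167 = 156,145.
Numerator = 12,167 + 934 + 4,896 = 17,997.
Denominator = 156,145 + 934 = 157,079.
Broad rate = 17,997 / 157,079 = 11.46%.
Headline unemployment rate = 12,167 / 156,145 = 7.79%.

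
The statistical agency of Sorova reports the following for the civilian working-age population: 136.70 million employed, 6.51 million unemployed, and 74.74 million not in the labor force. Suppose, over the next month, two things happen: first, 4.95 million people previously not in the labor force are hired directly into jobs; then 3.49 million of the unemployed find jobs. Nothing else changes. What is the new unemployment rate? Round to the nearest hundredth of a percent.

Initially, labor force = 136.70 + 6.51 = 143.21 million, so u = 6.51/143.21 = 4.55%.
After the first change, employed and labor force both rise by 4.95; unemployed unchanged → E = 141.65, U = 6.51, labor force = 148.16 million.
After the second change, unemployed falls and employed rises by 3.49; labor force unchanged → E = 145.14, U = 3.02, labor force = 148.16 million.
New unemployment rate = 3.02 / 148.16 = 2.04%.

New unemployment rate ≈ 2.04%.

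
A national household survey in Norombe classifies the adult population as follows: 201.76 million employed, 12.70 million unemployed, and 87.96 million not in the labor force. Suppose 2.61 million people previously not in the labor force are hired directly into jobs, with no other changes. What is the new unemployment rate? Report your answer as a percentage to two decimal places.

Initially, labor force = 201.76 + 12.70 = 214.46 million, so u = 12.70/214.46 = 5.92%.
After the change, employed and labor force both rise by 2.61; unemployed unchanged → E = 204.37, U = 12.70, labor force = 217.07 million.
New unemployment rate = 12.70 / 217.07 = 5.85%.

New unemployment rate ≈ 5.85%.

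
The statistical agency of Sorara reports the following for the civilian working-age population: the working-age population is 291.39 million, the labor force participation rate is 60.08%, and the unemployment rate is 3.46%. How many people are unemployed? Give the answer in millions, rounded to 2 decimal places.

Labor force = 0.6008 × 291.39 = 175.07 million.
Unemployed = 0.0346 × 175.07 ≈ 6.06 million.

About 6.06 million are unemployed.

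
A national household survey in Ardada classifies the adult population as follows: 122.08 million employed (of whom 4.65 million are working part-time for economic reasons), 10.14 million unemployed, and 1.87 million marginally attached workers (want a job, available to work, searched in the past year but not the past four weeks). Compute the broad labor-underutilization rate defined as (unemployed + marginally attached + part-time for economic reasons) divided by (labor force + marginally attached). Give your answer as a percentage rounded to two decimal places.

Labor force = 122.08 + 10.14 = 132.22 million.
Numerator = 10.14 + 1.87 + 4.65 = 16.66 million.
Denominator = 132.22 + 1.87 = 134.09 million.
Broad rate = 16.66 / 134.09 = 12.42%.

Broad underutilization rate ≈ 12.42%.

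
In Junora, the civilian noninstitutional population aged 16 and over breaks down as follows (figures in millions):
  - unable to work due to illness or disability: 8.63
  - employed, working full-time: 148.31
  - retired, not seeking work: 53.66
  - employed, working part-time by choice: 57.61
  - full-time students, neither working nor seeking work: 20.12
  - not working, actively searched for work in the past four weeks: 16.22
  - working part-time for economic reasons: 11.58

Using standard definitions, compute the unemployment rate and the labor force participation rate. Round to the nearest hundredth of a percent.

Employed = 148.31 + 57.61 + 11.58 = 217.50 million (anyone who worked, including part-time for economic reasons, counts as employed).
Unemployed = 16.22 million.
Labor force = 217.50 + 16.22 = 233.72 million.
Not in labor force = 8.63 + 53.66 + 20.12 = 82.41 million (those not working and not actively searching are outside the labor force).
Civilian working-age population = 233.72 + 82.41 = 316.13 million.
Unemployment rate = 16.22 / 233.72 = 6.94%.
Labor force participation rate = 233.72 / 316.13 = 73.93%.

Unemployment rate ≈ 6.94%; labor force participation rate ≈ 73.93%.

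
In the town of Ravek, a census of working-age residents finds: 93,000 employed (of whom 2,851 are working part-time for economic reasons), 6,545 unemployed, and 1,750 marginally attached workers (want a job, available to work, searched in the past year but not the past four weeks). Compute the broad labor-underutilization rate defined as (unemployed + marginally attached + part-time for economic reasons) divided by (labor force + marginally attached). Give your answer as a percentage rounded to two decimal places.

Labor force = 93,000 + 6,545 = 99,545.
Numerator = 6,545 + 1,750 + 2,851 = 11,146.
Denominator = 99,545 + 1,750 = 101,295.
Broad rate = 11,146 / 101,295 = 11.00%.

Broad underutilization rate ≈ 11.00%.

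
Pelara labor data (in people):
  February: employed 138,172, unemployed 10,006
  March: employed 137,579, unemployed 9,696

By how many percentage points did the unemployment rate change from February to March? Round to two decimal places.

February: labor force = 138,172 + 10,006 = 148,178; u = 10,006/148,178 = 6.75%.
March: labor force = 137,579 + 9,696 = 147,275; u = 9,696/147,275 = 6.58%.
Change = 6.58% − 6.75% = −0.17 pp.

The unemployment rate changed by −0.17 percentage points.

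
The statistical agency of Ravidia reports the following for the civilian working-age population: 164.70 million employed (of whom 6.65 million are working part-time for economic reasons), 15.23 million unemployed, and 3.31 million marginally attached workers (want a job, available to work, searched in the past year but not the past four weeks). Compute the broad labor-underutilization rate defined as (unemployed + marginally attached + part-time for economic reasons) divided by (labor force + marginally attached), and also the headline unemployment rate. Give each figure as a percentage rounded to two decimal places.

Labor force = 164.70 + 15.23 = 179.93 million.
Numerator = 15.23 + 3.31 + 6.65 = 25.19 million.
Denominator = 179.93 + 3.31 = 183.24 million.
Broad rate = 25.19 / 183.24 = 13.75%.
Headline unemployment rate = 15.23 / 179.93 = 8.46%.

Broad underutilization rate ≈ 13.75%; headline unemployment rate ≈ 8.46%.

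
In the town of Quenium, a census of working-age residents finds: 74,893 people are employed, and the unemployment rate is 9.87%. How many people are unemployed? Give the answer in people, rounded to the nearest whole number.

About 8,201 are unemployed.

Let U be the number unemployed. The labor force is E + U, and U/(E+U) = 0.0987.
So U = 0.0987 × 74,893 / (1 − 0.0987) = 7391.94 / 0.9013 ≈ 8,201.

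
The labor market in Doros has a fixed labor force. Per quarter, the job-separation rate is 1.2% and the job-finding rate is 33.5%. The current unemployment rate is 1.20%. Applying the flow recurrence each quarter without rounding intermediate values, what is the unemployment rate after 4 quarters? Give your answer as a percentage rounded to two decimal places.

Unemployment rate after four quarters ≈ 3.05%.

With a fixed labor force, u_{t+1} = u_t + s·(1−u_t) − f·u_t = u_t·(1−s−f) + s.
Here 1−s−f = 0.653 and s = 0.012.
u_1 = 0.012000 × 0.653 + 0.012 = 0.019836.
u_2 = 0.019836 × 0.653 + 0.012 = 0.024953.
u_3 = 0.024953 × 0.653 + 0.012 = 0.028294.
u_4 = 0.028294 × 0.653 + 0.012 = 0.030476.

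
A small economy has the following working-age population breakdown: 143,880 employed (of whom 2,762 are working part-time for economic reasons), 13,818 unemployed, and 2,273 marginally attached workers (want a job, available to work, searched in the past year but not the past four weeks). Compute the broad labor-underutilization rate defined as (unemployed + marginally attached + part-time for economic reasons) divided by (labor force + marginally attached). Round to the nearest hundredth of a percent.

Labor force = 143,880 + 13,818 = 157,698.
Numerator = 13,818 + 2,273 + 2,762 = 18,853.
Denominator = 157,698 + 2,273 = 159,971.
Broad rate = 18,853 / 159,971 = 11.79%.

Broad underutilization rate ≈ 11.79%.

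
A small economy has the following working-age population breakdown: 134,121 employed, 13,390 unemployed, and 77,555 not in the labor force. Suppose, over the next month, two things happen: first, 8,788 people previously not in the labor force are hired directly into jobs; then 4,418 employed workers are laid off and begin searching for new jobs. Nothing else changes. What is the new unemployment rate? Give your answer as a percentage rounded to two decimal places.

Initially, labor force = 134,121 + 13,390 = 147,511, so u = 13,390/147,511 = 9.08%.
After the first change, employed and labor force both rise by 8,788; unemployed unchanged → E = 142,909, U = 13,390, labor force = 156,299.
After the second change, employed falls and unemployed rises by 4,418; labor force unchanged → E = 138,491, U = 17,808, labor force = 156,299.
New unemployment rate = 17,808 / 156,299 = 11.39%.

New unemployment rate ≈ 11.39%.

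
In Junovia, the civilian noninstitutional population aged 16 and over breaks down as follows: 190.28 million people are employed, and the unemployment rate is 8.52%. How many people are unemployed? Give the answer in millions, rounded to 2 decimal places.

About 17.72 million are unemployed.

Let U be the number unemployed. The labor force is E + U, and U/(E+U) = 0.0852.
So U = 0.0852 × 190.28 / (1 − 0.0852) = 16.2119 / 0.9148 ≈ 17.72 million.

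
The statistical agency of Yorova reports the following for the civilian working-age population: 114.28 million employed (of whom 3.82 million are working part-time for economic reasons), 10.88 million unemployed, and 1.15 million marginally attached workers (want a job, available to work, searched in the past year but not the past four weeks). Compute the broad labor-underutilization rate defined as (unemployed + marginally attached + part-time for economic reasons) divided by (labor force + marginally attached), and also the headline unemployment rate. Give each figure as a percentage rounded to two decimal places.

Broad underutilization rate ≈ 12.55%; headline unemployment rate ≈ 8.69%.

Labor force = 114.28 + 10.88 = 125.16 million.
Numerator = 10.88 + 1.15 + 3.82 = 15.85 million.
Denominator = 125.16 + 1.15 = 126.31 million.
Broad rate = 15.85 / 126.31 = 12.55%.
Headline unemployment rate = 10.88 / 125.16 = 8.69%.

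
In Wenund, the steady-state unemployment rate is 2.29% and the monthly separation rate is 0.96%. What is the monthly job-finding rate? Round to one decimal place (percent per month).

Job-finding rate ≈ 41.0% per month.

From u* = s/(s+f): f = s·(1−u)/u.
f = 0.96 × (1 − 0.0229) / 0.0229 = 0.9380 / 0.0229 ≈ 41.0% per month.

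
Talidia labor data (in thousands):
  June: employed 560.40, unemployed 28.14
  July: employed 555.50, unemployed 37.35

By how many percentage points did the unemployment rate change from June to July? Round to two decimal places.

June: labor force = 560.40 + 28.14 = 588.54; u = 28.14/588.54 = 4.78%.
July: labor force = 555.50 + 37.35 = 592.85; u = 37.35/592.85 = 6.30%.
Change = 6.30% − 4.78% = +1.52 pp.

The unemployment rate changed by +1.52 percentage points.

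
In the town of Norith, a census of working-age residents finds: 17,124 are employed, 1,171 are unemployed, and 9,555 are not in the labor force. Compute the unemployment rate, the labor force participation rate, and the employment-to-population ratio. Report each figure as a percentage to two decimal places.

Labor force = employed + unemployed = 17,124 + 1,171 = 18,295.
Working-age population = 18,295 + 9,555 = 27,850.
Unemployment rate = 1,171 / 18,295 = 6.40%.
Labor force participation rate = 18,295 / 27,850 = 65.69%.
Employment-population ratio = 17,124 / 27,850 = 61.49%.

Unemployment rate ≈ 6.40%; labor force participation rate ≈ 65.69%; employment-population ratio ≈ 61.49%.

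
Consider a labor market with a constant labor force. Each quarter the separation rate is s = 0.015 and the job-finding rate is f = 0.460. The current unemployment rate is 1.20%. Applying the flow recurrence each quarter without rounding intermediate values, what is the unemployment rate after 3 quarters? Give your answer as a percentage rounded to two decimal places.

With a fixed labor force, u_{t+1} = u_t + s·(1−u_t) − f·u_t = u_t·(1−s−f) + s.
Here 1−s−f = 0.525 and s = 0.015.
u_1 = 0.012000 × 0.525 + 0.015 = 0.021300.
u_2 = 0.021300 × 0.525 + 0.015 = 0.026182.
u_3 = 0.026182 × 0.525 + 0.015 = 0.028746.

Unemployment rate after three quarters ≈ 2.87%.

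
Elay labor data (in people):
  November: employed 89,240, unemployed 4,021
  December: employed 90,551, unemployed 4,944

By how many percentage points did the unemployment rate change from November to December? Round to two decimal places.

November: labor force = 89,240 + 4,021 = 93,261; u = 4,021/93,261 = 4.31%.
December: labor force = 90,551 + 4,944 = 95,495; u = 4,944/95,495 = 5.18%.
Change = 5.18% − 4.31% = +0.87 pp.

The unemployment rate changed by +0.87 percentage points.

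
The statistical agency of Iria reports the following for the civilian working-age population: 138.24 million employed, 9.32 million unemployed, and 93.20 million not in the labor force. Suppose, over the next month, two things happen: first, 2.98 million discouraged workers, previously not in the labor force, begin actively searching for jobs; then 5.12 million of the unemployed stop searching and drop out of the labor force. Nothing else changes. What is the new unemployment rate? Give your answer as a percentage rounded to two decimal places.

New unemployment rate ≈ 4.94%.

Initially, labor force = 138.24 + 9.32 = 147.56 million, so u = 9.32/147.56 = 6.32%.
After the first change, unemployed and labor force both rise by 2.98 → E = 138.24, U = 12.30, labor force = 150.54 million.
After the second change, unemployed and labor force both fall by 5.12 → E = 138.24, U = 7.18, labor force = 145.42 million.
New unemployment rate = 7.18 / 145.42 = 4.94%.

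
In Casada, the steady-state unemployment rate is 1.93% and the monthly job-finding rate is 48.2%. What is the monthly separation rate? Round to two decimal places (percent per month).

Separation rate ≈ 0.95% per month.

From u* = s/(s+f): s = u·f/(1−u).
s = 0.0193 × 48.2 / (1 − 0.0193) = 0.9303 / 0.9807 ≈ 0.95% per month.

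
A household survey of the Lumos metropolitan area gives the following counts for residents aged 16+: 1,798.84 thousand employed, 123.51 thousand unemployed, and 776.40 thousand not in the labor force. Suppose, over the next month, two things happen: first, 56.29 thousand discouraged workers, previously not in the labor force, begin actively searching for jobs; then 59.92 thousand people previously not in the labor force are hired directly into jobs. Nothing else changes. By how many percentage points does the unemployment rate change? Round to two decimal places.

The unemployment rate changes by +2.40 percentage points.

Initially, labor force = 1,798.84 + 123.51 = 1,922.35 thousand, so u = 123.51/1,922.35 = 6.42%.
After the first change, unemployed and labor force both rise by 56.29 → E = 1,798.84, U = 179.80, labor force = 1,978.64 thousand.
After the second change, employed and labor force both rise by 59.92; unemployed unchanged → E = 1,858.76, U = 179.80, labor force = 2,038.56 thousand.
New unemployment rate = 179.80 / 2,038.56 = 8.82%.
Change = 8.82% − 6.42% = +2.40 percentage points.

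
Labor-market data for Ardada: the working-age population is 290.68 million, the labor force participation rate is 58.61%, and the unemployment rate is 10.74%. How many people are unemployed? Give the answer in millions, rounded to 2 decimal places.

Labor force = 0.5861 × 290.68 = 170.37 million.
Unemployed = 0.1074 × 170.37 ≈ 18.30 million.

About 18.30 million are unemployed.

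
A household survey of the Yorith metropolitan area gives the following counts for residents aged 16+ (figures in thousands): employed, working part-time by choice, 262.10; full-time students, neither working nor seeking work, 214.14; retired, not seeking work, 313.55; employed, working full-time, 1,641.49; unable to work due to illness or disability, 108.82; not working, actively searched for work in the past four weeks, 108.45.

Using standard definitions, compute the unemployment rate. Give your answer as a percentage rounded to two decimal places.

Unemployment rate ≈ 5.39%.

Employed = 262.10 + 1,641.49 = 1,903.59 thousand.
Unemployed = 108.45 thousand.
Labor force = 1,903.59 + 108.45 = 2,012.04 thousand.
Unemployment rate = 108.45 / 2,012.04 = 5.39%.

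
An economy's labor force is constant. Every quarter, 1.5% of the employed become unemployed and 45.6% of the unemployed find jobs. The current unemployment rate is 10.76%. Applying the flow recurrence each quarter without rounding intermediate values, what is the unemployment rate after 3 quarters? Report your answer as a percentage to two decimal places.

Unemployment rate after three quarters ≈ 4.31%.

With a fixed labor force, u_{t+1} = u_t + s·(1−u_t) − f·u_t = u_t·(1−s−f) + s.
Here 1−s−f = 0.529 and s = 0.015.
u_1 = 0.107600 × 0.529 + 0.015 = 0.071920.
u_2 = 0.071920 × 0.529 + 0.015 = 0.053046.
u_3 = 0.053046 × 0.529 + 0.015 = 0.043061.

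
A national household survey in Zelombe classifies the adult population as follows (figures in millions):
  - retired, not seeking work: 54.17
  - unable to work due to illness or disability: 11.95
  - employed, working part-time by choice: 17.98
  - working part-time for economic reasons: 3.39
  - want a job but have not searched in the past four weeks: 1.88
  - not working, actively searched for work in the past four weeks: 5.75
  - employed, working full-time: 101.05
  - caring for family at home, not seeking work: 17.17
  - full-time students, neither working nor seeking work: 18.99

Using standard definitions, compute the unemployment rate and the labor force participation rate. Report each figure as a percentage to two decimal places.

Unemployment rate ≈ 4.49%; labor force participation rate ≈ 55.17%.

Employed = 17.98 + 3.39 + 101.05 = 122.42 million (anyone who worked, including part-time for economic reasons, counts as employed).
Unemployed = 5.75 million.
Labor force = 122.42 + 5.75 = 128.17 million.
Not in labor force = 54.17 + 11.95 + 1.88 + 17.17 + 18.99 = 104.16 million (those not working and not actively searching are outside the labor force — including those who want a job but have given up searching).
Civilian working-age population = 128.17 + 104.16 = 232.33 million.
Unemployment rate = 5.75 / 128.17 = 4.49%.
Labor force participation rate = 128.17 / 232.33 = 55.17%.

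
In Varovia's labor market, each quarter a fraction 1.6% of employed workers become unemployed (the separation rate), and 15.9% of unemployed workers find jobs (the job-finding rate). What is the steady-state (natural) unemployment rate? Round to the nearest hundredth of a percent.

At steady state the flows balance: s·E = f·U, so U/(E+U) = s/(s+f).
u* = 1.6 / (1.6 + 15.9) = 1.6 / 17.50 = 9.14%.

Steady-state unemployment rate ≈ 9.14%.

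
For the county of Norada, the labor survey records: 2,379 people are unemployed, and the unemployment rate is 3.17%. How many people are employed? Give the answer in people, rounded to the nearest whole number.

About 72,668 are employed.

Labor force = U / u = 2,379 / 0.0317 ≈ 75,047.
Employed = labor force − unemployed = 75,047 − 2,379 = 72,668.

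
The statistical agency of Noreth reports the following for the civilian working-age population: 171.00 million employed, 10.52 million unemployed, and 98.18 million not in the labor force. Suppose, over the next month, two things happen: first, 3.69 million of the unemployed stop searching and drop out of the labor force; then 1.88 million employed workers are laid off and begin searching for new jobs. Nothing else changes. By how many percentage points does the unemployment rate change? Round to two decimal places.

Initially, labor force = 171.00 + 10.52 = 181.52 million, so u = 10.52/181.52 = 5.80%.
After the first change, unemployed and labor force both fall by 3.69 → E = 171.00, U = 6.83, labor force = 177.83 million.
After the second change, employed falls and unemployed rises by 1.88; labor force unchanged → E = 169.12, U = 8.71, labor force = 177.83 million.
New unemployment rate = 8.71 / 177.83 = 4.90%.
Change = 4.90% − 5.80% = −0.90 percentage points.

The unemployment rate changes by −0.90 percentage points.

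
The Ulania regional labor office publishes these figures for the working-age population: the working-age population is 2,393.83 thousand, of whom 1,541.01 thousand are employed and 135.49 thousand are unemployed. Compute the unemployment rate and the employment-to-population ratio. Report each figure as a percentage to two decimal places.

Unemployment rate ≈ 8.08%; employment-population ratio ≈ 64.37%.

Labor force = employed + unemployed = 1,541.01 + 135.49 = 1,676.50 thousand.
Unemployment rate = 135.49 / 1,676.50 = 8.08%.
Employment-population ratio = 1,541.01 / 2,393.83 = 64.37%.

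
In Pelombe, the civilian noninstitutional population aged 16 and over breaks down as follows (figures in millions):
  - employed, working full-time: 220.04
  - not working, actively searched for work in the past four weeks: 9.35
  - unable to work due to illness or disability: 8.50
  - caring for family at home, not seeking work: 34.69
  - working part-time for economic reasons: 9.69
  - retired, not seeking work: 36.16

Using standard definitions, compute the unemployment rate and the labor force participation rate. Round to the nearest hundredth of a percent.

Unemployment rate ≈ 3.91%; labor force participation rate ≈ 75.08%.

Employed = 220.04 + 9.69 = 229.73 million (anyone who worked, including part-time for economic reasons, counts as employed).
Unemployed = 9.35 million.
Labor force = 229.73 + 9.35 = 239.08 million.
Not in labor force = 8.50 + 34.69 + 36.16 = 79.35 million (those not working and not actively searching are outside the labor force).
Civilian working-age population = 239.08 + 79.35 = 318.43 million.
Unemployment rate = 9.35 / 239.08 = 3.91%.
Labor force participation rate = 239.08 / 318.43 = 75.08%.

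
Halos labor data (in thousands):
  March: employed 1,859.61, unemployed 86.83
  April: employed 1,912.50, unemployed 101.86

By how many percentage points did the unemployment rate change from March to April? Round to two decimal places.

The unemployment rate changed by +0.60 percentage points.

March: labor force = 1,859.61 + 86.83 = 1,946.44; u = 86.83/1,946.44 = 4.46%.
April: labor force = 1,912.50 + 101.86 = 2,014.36; u = 101.86/2,014.36 = 5.06%.
Change = 5.06% − 4.46% = +0.60 pp.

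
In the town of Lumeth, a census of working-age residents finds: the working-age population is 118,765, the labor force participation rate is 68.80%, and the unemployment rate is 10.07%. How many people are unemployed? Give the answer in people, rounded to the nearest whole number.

About 8,228 are unemployed.

Labor force = 0.6880 × 118,765 = 81,710.
Unemployed = 0.1007 × 81,710 ≈ 8,228.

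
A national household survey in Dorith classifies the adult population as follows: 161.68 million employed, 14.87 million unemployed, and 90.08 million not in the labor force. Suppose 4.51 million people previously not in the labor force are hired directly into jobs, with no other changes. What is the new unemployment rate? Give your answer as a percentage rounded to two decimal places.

Initially, labor force = 161.68 + 14.87 = 176.55 million, so u = 14.87/176.55 = 8.42%.
After the change, employed and labor force both rise by 4.51; unemployed unchanged → E = 166.19, U = 14.87, labor force = 181.06 million.
New unemployment rate = 14.87 / 181.06 = 8.21%.

New unemployment rate ≈ 8.21%.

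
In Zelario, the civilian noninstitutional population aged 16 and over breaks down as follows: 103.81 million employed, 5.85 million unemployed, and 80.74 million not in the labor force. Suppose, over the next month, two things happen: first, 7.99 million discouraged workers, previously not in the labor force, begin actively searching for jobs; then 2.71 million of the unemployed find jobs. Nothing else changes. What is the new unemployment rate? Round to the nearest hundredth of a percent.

New unemployment rate ≈ 9.46%.

Initially, labor force = 103.81 + 5.85 = 109.66 million, so u = 5.85/109.66 = 5.33%.
After the first change, unemployed and labor force both rise by 7.99 → E = 103.81, U = 13.84, labor force = 117.65 million.
After the second change, unemployed falls and employed rises by 2.71; labor force unchanged → E = 106.52, U = 11.13, labor force = 117.65 million.
New unemployment rate = 11.13 / 117.65 = 9.46%.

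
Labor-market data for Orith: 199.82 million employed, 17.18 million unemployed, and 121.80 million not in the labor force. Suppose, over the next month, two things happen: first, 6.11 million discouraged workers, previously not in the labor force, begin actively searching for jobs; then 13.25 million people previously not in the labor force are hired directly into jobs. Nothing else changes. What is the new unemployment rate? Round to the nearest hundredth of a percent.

New unemployment rate ≈ 9.85%.

Initially, labor force = 199.82 + 17.18 = 217.00 million, so u = 17.18/217.00 = 7.92%.
After the first change, unemployed and labor force both rise by 6.11 → E = 199.82, U = 23.29, labor force = 223.11 million.
After the second change, employed and labor force both rise by 13.25; unemployed unchanged → E = 213.07, U = 23.29, labor force = 236.36 million.
New unemployment rate = 23.29 / 236.36 = 9.85%.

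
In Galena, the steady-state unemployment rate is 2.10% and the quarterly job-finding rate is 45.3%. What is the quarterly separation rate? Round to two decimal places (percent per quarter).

From u* = s/(s+f): s = u·f/(1−u).
s = 0.0210 × 45.3 / (1 − 0.0210) = 0.9513 / 0.9790 ≈ 0.97% per quarter.

Separation rate ≈ 0.97% per quarter.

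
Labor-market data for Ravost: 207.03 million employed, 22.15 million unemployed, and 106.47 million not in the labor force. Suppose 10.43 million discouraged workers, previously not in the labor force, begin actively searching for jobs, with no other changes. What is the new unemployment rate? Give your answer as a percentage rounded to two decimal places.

Initially, labor force = 207.03 + 22.15 = 229.18 million, so u = 22.15/229.18 = 9.66%.
After the change, unemployed and labor force both rise by 10.43 → E = 207.03, U = 32.58, labor force = 239.61 million.
New unemployment rate = 32.58 / 239.61 = 13.60%.

New unemployment rate ≈ 13.60%.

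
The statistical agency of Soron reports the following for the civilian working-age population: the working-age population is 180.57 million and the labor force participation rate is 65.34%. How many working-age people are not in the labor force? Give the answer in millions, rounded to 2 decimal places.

About 62.59 million are not in the labor force.

Share not in the labor force = 1 − 0.6534 = 0.3466.
Not in labor force = 0.3466 × 180.57 ≈ 62.59 million.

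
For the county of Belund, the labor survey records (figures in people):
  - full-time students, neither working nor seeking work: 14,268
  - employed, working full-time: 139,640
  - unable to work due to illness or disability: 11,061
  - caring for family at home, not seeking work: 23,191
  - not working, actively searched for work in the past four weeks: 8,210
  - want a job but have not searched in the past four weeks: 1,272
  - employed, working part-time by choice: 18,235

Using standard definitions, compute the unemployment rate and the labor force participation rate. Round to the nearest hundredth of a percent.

Employed = 139,640 + 18,235 = 157,875.
Unemployed = 8,210.
Labor force = 157,875 + 8,210 = 166,085.
Not in labor force = 14,268 + 11,061 + 23,191 + 1,272 = 49,792 (those not working and not actively searching are outside the labor force — including those who want a job but have given up searching).
Civilian working-age population = 166,085 + 49,792 = 215,877.
Unemployment rate = 8,210 / 166,085 = 4.94%.
Labor force participation rate = 166,085 / 215,877 = 76.94%.

Unemployment rate ≈ 4.94%; labor force participation rate ≈ 76.94%.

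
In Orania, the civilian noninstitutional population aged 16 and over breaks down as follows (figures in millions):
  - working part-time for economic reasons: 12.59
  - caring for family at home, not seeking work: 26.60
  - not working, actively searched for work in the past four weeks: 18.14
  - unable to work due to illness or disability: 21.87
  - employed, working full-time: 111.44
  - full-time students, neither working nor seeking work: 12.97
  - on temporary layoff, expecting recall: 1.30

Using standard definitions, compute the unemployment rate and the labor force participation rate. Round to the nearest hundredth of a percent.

Employed = 12.59 + 111.44 = 124.03 million (anyone who worked, including part-time for economic reasons, counts as employed).
Unemployed = 18.14 + 1.30 = 19.44 million (jobless and actively searching, or on temporary layoff).
Labor force = 124.03 + 19.44 = 143.47 million.
Not in labor force = 26.60 + 21.87 + 12.97 = 61.44 million (those not working and not actively searching are outside the labor force).
Civilian working-age population = 143.47 + 61.44 = 204.91 million.
Unemployment rate = 19.44 / 143.47 = 13.55%.
Labor force participation rate = 143.47 / 204.91 = 70.02%.

Unemployment rate ≈ 13.55%; labor force participation rate ≈ 70.02%.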